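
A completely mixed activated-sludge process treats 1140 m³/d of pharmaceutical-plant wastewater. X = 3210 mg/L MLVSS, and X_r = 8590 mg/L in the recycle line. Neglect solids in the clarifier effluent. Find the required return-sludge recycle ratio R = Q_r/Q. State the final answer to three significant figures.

R ≈ 0.597

Solids balance on the clarifier gives (1+R)X = R·X_r, so R = X/(X_r − X) = 3210 / (8590 − 3210) = 0.5967.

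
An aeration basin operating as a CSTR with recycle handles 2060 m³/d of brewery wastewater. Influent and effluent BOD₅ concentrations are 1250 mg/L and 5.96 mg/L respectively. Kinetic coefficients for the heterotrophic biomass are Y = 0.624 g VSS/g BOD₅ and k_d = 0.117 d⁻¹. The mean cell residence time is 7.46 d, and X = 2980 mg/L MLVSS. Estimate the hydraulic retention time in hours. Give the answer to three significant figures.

Steady-state biomass mass balance: V·X·(1 + k_d·θ_c) = Y·Q·(S₀ − S)·θ_c, so V = 0.624 × 2060 × (1250 − 5.96) × 7.46 / [2980 × (1 + 0.117 × 7.46)] = 1.19×10^7 / 5581 = 2138 m³.
HRT = V/Q = 2138 m³ / 2060 m³·d⁻¹ = 1.038 d × 24 = 24.90 h.

τ ≈ 24.9 h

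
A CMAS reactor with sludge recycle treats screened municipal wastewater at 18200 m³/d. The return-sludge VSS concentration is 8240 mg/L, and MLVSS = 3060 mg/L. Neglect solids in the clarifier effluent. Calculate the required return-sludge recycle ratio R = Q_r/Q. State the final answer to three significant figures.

R = Q_r/Q = X/(X_r − X) = 3060 / (8240 − 3060) = 0.5907.

R ≈ 0.591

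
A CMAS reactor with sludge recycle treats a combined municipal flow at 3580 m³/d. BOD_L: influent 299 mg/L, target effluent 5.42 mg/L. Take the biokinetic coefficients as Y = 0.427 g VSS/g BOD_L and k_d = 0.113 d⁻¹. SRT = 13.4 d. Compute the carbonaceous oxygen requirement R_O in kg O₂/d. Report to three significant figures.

The observed yield is Y_obs = Y/(1 + k_d·θ_c) = 0.427 / (1 + 0.113 × 13.4) = 0.427 / 2.514 = 0.1698 g VSS per g BOD_L removed.
Substrate removed = Q·(S₀ − S) = 3580 m³/d × (299 − 5.42) g/m³ = 1.05×10^6 g/d = 1051 kg/d.
Biomass synthesised: P_X = Y_obs × 1051 = 178.5 kg VSS/d.
R_O = Q·ΔS − 1.42 P_X = 1051 − 253.5 = 797.5 kg O₂/d.

R_O ≈ 798 kg O₂/d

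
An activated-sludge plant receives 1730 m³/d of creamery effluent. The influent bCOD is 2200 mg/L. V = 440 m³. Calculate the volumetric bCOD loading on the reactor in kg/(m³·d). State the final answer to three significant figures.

Applied bCOD load per unit volume = Q·S₀/V = (1730 × 2200/1000)/440.0 = 8.650 kg bCOD·m⁻³·d⁻¹.

L_v ≈ 8.65 kg bCOD/(m³·d)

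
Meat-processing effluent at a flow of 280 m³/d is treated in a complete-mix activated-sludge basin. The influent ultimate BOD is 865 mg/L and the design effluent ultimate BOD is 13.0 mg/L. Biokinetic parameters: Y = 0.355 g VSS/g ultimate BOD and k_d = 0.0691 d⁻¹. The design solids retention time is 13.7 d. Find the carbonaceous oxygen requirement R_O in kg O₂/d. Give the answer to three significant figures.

Y_obs = Y / (1 + k_d θ_c) = 0.355 / (1 + 0.0691 × 13.7) = 0.355 / 1.947 = 0.1824.
Mass of ultimate BOD removed per day: Q(S₀ − S) = 280 × 852.0 g/m³ = 238.6 kg/d.
Net sludge production P_X = 0.1824 × 238.6 = 43.50 kg VSS/d.
R_O = Q·ΔS − 1.42 P_X = 238.6 − 61.78 = 176.8 kg O₂/d.

R_O ≈ 177 kg O₂/d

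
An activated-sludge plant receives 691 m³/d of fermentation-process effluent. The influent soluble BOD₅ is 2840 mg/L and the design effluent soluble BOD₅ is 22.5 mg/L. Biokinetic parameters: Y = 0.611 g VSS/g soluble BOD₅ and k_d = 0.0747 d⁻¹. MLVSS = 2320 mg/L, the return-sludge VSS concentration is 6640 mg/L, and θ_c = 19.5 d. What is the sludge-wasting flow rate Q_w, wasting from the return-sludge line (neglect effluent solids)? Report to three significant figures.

Q_w ≈ 72.9 m³/d

Steady-state biomass mass balance: V·X·(1 + k_d·θ_c) = Y·Q·(S₀ − S)·θ_c, so V = 0.611 × 691 × (2840 − 22.5) × 19.5 / [2320 × (1 + 0.0747 × 19.5)] = 2.32×10^7 / 5699 = 4070 m³.
θ_c = V·X/(Q_w·X_r) when wasting from the recycle, so Q_w = V·X/(θ_c·X_r) = 4070 × 2320 / (19.5 × 6640) = 72.92 m³/d.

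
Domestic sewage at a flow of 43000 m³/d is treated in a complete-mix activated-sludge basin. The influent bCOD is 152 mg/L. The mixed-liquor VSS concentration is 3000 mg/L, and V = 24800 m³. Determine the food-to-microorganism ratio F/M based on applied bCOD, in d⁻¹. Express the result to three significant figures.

F/M ≈ 0.0878 d⁻¹

F/M = applied load / biomass = Q·S₀/(V·X) = 43000 × 152 / (24800 × 3000) = 0.08785 d⁻¹.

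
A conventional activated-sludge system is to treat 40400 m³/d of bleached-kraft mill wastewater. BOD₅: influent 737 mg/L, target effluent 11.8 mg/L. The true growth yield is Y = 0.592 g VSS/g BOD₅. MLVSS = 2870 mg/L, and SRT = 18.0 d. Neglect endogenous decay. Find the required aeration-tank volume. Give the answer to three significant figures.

V ≈ 109000 m³

Biomass mass balance (decay neglected): V·X = Y·Q·(S₀ − S)·θ_c, so V = 0.592 × 40400 × (737 − 11.8) × 18.0 / 2870 = 108781 m³.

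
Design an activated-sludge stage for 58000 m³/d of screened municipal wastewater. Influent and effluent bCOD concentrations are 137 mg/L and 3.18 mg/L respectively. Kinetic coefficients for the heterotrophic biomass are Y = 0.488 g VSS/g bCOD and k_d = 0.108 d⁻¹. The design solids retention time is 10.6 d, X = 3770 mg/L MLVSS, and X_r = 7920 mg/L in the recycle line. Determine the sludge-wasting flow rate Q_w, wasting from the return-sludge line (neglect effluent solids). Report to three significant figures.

Rearranging the biomass balance for a CMAS with decay, V = Y·Q·ΔS·θ_c / [X·(1+k_d θ_c)] = 0.488 × 58000 × (137 − 3.18) × 10.6 / [3770 × (1 + 0.108 × 10.6)] = 4.01×10^7 / 8086 = 4965 m³.
θ_c = V·X/(Q_w·X_r) when wasting from the recycle, so Q_w = V·X/(θ_c·X_r) = 4965 × 3770 / (10.6 × 7920) = 223.0 m³/d.

Q_w ≈ 223 m³/d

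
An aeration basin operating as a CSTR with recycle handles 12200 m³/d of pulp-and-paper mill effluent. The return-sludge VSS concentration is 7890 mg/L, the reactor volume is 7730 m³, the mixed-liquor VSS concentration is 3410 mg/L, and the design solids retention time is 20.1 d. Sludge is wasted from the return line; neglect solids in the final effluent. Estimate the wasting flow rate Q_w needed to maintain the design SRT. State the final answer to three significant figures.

Q_w ≈ 166 m³/d

Q_w = (V·X)/(θ_c X_r) = 7730 × 3410 / (20.1 × 7890) = 166.2 m³/d.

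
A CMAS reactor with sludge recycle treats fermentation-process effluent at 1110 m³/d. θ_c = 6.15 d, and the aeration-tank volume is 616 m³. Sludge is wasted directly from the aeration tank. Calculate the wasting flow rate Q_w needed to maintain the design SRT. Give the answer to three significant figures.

Q_w ≈ 100 m³/d

For wasting at MLVSS concentration, Q_w = V/θ_c = 616.0/6.15 = 100.2 m³/d.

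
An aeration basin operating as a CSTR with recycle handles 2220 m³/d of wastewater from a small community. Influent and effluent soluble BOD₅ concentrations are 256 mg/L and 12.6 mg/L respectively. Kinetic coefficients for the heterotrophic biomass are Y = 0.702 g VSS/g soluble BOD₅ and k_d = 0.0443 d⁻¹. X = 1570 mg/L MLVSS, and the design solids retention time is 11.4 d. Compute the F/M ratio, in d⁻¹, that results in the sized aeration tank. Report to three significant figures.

F/M ≈ 0.198 d⁻¹

Rearranging the biomass balance for a CMAS with decay, V = Y·Q·ΔS·θ_c / [X·(1+k_d θ_c)] = 0.702 × 2220 × (256 − 12.6) × 11.4 / [1570 × (1 + 0.0443 × 11.4)] = 4.32×10^6 / 2363 = 1830 m³.
F/M = Q·S₀ / (V·X) = 2220 × 256 / (1830 × 1570) = 0.1978 g soluble BOD₅·(g VSS·d)⁻¹.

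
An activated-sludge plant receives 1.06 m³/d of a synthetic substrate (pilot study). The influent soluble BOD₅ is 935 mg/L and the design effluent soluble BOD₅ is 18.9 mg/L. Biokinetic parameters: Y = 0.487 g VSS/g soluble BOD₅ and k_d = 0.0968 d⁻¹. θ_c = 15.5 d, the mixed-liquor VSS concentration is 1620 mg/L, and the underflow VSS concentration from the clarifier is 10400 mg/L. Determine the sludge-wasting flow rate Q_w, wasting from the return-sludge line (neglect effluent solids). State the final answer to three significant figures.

Q_w ≈ 0.0182 m³/d

Rearranging the biomass balance for a CMAS with decay, V = Y·Q·ΔS·θ_c / [X·(1+k_d θ_c)] = 0.487 × 1.06 × (935 − 18.9) × 15.5 / [1620 × (1 + 0.0968 × 15.5)] = 7.33×10^3 / 4051 = 1.810 m³.
Wasting from the return line (neglecting effluent solids): Q_w = V·X / (θ_c·X_r) = 1.810 × 1620 / (15.5 × 10400) = 0.01819 m³/d.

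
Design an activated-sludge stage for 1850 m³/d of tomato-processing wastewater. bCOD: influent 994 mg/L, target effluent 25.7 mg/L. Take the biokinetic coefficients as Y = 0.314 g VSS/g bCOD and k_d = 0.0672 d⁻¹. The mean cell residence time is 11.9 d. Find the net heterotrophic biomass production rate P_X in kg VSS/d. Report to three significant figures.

The observed yield is Y_obs = Y/(1 + k_d·θ_c) = 0.314 / (1 + 0.0672 × 11.9) = 0.314 / 1.800 = 0.1745 g VSS per g bCOD removed.
ΔS = 994 − 25.7 = 968.3 mg/L, so the substrate removal rate is 1850 × 968.3/1000 = 1791 kg bCOD/d.
P_X = Y_obs · Q(S₀ − S) = 0.1745 × 1791 = 312.5 kg VSS/d.

P_X ≈ 313 kg VSS/d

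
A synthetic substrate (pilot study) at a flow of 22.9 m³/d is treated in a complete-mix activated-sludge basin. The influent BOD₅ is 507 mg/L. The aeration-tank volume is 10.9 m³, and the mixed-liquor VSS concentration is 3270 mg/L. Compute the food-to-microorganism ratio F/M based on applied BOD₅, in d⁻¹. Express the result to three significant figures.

F/M = applied load / biomass = Q·S₀/(V·X) = 22.9 × 507 / (10.90 × 3270) = 0.3257 d⁻¹.

F/M ≈ 0.326 d⁻¹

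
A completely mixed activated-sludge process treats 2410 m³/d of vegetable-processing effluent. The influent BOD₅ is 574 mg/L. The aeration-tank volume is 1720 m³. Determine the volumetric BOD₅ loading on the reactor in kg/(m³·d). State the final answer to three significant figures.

Applied BOD₅ load per unit volume = Q·S₀/V = (2410 × 574/1000)/1720 = 0.8043 kg BOD₅·m⁻³·d⁻¹.

L_v ≈ 0.804 kg BOD₅/(m³·d)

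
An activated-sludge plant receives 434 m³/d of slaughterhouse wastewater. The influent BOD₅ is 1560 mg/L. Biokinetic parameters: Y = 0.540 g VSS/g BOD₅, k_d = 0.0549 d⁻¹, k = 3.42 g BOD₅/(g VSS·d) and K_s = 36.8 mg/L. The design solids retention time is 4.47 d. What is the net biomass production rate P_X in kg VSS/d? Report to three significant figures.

P_X ≈ 292 kg VSS/d

For a completely mixed reactor with recycle the Lawrence–McCarty relation gives S = K_s·(1 + k_d·θ_c) / [θ_c·(Y·k − k_d) − 1] = 36.8 × (1 + 0.0549 × 4.47) / [4.47 × (0.540 × 3.42 − 0.0549) − 1] = 45.83 / 7.010 = 6.538 mg/L.
The observed yield is Y_obs = Y/(1 + k_d·θ_c) = 0.540 / (1 + 0.0549 × 4.47) = 0.540 / 1.245 = 0.4336 g VSS per g BOD₅ removed.
ΔS = 1560 − 6.54 = 1553 mg/L, so the substrate removal rate is 434 × 1553/1000 = 674.2 kg BOD₅/d.
Net biomass production P_X = Y_obs × Q·(S₀ − S) = 0.4336 × 674.2 = 292.3 kg VSS/d.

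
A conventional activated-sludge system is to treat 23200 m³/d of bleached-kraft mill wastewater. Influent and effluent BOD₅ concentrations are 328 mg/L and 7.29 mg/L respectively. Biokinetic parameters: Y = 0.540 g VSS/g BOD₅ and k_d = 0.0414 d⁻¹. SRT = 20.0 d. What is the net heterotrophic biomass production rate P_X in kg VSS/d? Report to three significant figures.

P_X ≈ 2200 kg VSS/d

Observed yield with endogenous decay: Y_obs = Y / (1 + k_d·θ_c) = 0.540 / (1 + 0.0414 × 20.0) = 0.540 / 1.828 = 0.2954 g VSS/g BOD₅.
Mass of BOD₅ removed per day: Q(S₀ − S) = 23200 × 320.7 g/m³ = 7440 kg/d.
Biomass produced: P_X = Y_obs·Q·ΔS = 0.2954 × 7440 ≈ 2198 kg VSS/d.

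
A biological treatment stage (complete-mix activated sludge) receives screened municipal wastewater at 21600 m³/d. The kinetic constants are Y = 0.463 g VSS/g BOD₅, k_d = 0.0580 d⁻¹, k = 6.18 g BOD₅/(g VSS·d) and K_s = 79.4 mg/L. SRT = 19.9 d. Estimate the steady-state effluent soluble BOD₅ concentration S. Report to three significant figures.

Effluent substrate depends only on kinetics and SRT: S = K_s(1 + k_d θ_c) / [θ_c(Yk − k_d) − 1] = 79.4 × (1 + 0.0580 × 19.9) / [19.9 × (0.463 × 6.18 − 0.0580) − 1] = 171.0 / 54.79 = 3.122 mg/L.

S ≈ 3.12 mg/L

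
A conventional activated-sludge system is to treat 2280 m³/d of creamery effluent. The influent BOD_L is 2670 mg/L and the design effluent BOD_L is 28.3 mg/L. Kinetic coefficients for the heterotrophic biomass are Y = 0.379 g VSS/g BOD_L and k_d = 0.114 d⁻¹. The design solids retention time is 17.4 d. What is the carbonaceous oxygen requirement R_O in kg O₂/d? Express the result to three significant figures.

R_O ≈ 4940 kg O₂/d

Correct the yield for decay: Y_obs = Y/(1 + k_d θ_c) = 0.379 / (1 + 0.114 × 17.4) = 0.379 / 2.984 = 0.1270.
Substrate removed = Q·(S₀ − S) = 2280 m³/d × (2670 − 28.3) g/m³ = 6.02×10^6 g/d = 6023 kg/d.
Biomass synthesised: P_X = Y_obs × 6023 = 765.1 kg VSS/d.
R_O = Q·ΔS − 1.42 P_X = 6023 − 1086 = 4937 kg O₂/d.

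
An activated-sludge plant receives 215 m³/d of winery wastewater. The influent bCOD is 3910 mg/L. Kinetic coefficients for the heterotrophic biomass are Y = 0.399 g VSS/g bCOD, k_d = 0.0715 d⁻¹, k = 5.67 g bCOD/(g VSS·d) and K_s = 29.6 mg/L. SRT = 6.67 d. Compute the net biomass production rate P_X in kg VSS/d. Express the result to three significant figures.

Effluent substrate depends only on kinetics and SRT: S = K_s(1 + k_d θ_c) / [θ_c(Yk − k_d) − 1] = 29.6 × (1 + 0.0715 × 6.67) / [6.67 × (0.399 × 5.67 − 0.0715) − 1] = 43.72 / 13.61 = 3.211 mg/L.
The observed yield is Y_obs = Y/(1 + k_d·θ_c) = 0.399 / (1 + 0.0715 × 6.67) = 0.399 / 1.477 = 0.2702 g VSS per g bCOD removed.
ΔS = 3910 − 3.21 = 3907 mg/L, so the substrate removal rate is 215 × 3907/1000 = 840.0 kg bCOD/d.
So the net sludge growth is P_X = 0.2702 × 840.0 = 226.9 kg VSS/d.

P_X ≈ 227 kg VSS/d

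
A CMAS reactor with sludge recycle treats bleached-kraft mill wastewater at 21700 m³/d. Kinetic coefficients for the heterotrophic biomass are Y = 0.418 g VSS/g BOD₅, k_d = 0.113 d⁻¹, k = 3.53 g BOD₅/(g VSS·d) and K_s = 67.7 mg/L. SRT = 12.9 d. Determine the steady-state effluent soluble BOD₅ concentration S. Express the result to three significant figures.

For a completely mixed reactor with recycle the Lawrence–McCarty relation gives S = K_s·(1 + k_d·θ_c) / [θ_c·(Y·k − k_d) − 1] = 67.7 × (1 + 0.113 × 12.9) / [12.9 × (0.418 × 3.53 − 0.113) − 1] = 166.4 / 16.58 = 10.04 mg/L.

S ≈ 10.0 mg/L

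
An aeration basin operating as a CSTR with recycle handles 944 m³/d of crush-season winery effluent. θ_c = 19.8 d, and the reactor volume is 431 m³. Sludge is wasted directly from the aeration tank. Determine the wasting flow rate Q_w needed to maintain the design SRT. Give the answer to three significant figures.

Wasting from the aeration tank: Q_w = V / θ_c = 431.0 / 19.8 = 21.77 m³/d.

Q_w ≈ 21.8 m³/d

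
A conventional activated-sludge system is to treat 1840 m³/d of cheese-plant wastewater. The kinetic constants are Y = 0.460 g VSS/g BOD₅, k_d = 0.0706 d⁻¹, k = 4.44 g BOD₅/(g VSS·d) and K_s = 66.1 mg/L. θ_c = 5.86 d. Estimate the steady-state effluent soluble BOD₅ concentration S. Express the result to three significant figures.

S ≈ 8.85 mg/L

From the Monod/SRT balance for a CMAS, S = K_s·(1+k_d θ_c)/[θ_c·(Y k − k_d) − 1] = 66.1 × (1 + 0.0706 × 5.86) / [5.86 × (0.460 × 4.44 − 0.0706) − 1] = 93.45 / 10.55 = 8.854 mg/L.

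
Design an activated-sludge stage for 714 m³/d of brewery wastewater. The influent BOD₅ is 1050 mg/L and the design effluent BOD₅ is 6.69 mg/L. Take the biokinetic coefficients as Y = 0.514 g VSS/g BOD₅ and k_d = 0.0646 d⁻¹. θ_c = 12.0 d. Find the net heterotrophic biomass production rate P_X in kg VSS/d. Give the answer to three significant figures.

P_X ≈ 216 kg VSS/d

Correct the yield for decay: Y_obs = Y/(1 + k_d θ_c) = 0.514 / (1 + 0.0646 × 12.0) = 0.514 / 1.775 = 0.2895.
Substrate removed = Q·(S₀ − S) = 714 m³/d × (1050 − 6.69) g/m³ = 7.45×10^5 g/d = 744.9 kg/d.
P_X = Y_obs · Q(S₀ − S) = 0.2895 × 744.9 = 215.7 kg VSS/d.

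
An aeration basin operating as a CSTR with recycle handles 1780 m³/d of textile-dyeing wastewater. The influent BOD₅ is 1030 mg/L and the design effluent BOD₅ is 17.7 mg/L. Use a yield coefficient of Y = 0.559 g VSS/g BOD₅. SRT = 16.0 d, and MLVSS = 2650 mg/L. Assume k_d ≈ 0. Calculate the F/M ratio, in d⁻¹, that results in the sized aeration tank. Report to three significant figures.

Biomass mass balance (decay neglected): V·X = Y·Q·(S₀ − S)·θ_c, so V = 0.559 × 1780 × (1030 − 17.7) × 16.0 / 2650 = 6082 m³.
F/M = applied load / biomass = Q·S₀/(V·X) = 1780 × 1030 / (6082 × 2650) = 0.1138 d⁻¹.

F/M ≈ 0.114 d⁻¹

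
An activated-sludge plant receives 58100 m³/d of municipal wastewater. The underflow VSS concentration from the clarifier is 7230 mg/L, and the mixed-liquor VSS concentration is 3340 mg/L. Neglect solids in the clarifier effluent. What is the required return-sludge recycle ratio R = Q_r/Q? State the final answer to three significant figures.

R ≈ 0.859

R = Q_r/Q = X/(X_r − X) = 3340 / (7230 − 3340) = 0.8586.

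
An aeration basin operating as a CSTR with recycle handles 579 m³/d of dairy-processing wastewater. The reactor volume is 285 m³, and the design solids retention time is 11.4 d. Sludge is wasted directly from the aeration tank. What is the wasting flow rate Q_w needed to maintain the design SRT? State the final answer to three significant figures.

Q_w ≈ 25.0 m³/d

For wasting at MLVSS concentration, Q_w = V/θ_c = 285.0/11.4 = 25.00 m³/d.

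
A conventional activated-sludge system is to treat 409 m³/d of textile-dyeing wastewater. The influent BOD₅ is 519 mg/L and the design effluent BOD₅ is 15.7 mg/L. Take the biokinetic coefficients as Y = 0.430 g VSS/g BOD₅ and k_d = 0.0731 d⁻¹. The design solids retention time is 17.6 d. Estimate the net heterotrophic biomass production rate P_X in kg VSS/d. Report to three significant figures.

P_X ≈ 38.7 kg VSS/d

Correct the yield for decay: Y_obs = Y/(1 + k_d θ_c) = 0.430 / (1 + 0.0731 × 17.6) = 0.430 / 2.287 = 0.1881.
Q·(S₀ − S) = 409 × (519 − 15.7) × 10⁻³ = 205.8 kg/d removed.
P_X = Y_obs · Q(S₀ − S) = 0.1881 × 205.8 = 38.71 kg VSS/d.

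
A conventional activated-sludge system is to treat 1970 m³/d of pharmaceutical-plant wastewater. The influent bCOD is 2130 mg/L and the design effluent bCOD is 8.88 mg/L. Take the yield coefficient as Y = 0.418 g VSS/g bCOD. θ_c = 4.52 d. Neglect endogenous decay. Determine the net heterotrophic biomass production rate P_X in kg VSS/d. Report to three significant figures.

No decay correction is needed, so Y_obs = Y = 0.418.
ΔS = 2130 − 8.88 = 2121 mg/L, so the substrate removal rate is 1970 × 2121/1000 = 4179 kg bCOD/d.
Biomass produced: P_X = Y_obs·Q·ΔS = 0.4180 × 4179 ≈ 1747 kg VSS/d.

P_X ≈ 1750 kg VSS/d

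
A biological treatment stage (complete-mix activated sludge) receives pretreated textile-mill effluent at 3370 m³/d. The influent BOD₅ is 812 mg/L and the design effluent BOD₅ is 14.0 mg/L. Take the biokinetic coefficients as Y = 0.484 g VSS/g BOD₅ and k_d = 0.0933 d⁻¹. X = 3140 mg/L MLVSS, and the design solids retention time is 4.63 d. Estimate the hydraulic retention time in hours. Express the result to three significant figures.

From the SRT design equation V = Y Q (S₀−S) θ_c / [X (1 + k_d θ_c)] = 0.484 × 3370 × (812 − 14.0) × 4.63 / [3140 × (1 + 0.0933 × 4.63)] = 6.03×10^6 / 4496 = 1340 m³.
HRT = V/Q = 1340 m³ / 3370 m³·d⁻¹ = 0.3977 d × 24 = 9.545 h.

τ ≈ 9.54 h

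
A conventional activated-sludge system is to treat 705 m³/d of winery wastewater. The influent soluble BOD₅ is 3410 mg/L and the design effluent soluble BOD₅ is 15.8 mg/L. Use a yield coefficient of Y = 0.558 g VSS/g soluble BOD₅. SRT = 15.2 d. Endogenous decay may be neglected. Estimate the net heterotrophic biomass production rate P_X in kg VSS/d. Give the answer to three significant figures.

P_X ≈ 1340 kg VSS/d

Since k_d ≈ 0, Y_obs = Y = 0.558 g VSS/g soluble BOD₅.
ΔS = 3410 − 15.8 = 3394 mg/L, so the substrate removal rate is 705 × 3394/1000 = 2393 kg soluble BOD₅/d.
P_X = Y_obs · Q(S₀ − S) = 0.5580 × 2393 = 1335 kg VSS/d.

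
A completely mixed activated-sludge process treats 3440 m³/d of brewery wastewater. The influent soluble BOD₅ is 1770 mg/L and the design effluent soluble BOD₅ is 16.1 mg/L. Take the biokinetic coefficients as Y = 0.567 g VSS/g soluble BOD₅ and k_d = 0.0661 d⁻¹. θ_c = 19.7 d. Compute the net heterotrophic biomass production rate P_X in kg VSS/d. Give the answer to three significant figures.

P_X ≈ 1490 kg VSS/d

Correct the yield for decay: Y_obs = Y/(1 + k_d θ_c) = 0.567 / (1 + 0.0661 × 19.7) = 0.567 / 2.302 = 0.2463.
Mass of soluble BOD₅ removed per day: Q(S₀ − S) = 3440 × 1754 g/m³ = 6033 kg/d.
Biomass produced: P_X = Y_obs·Q·ΔS = 0.2463 × 6033 ≈ 1486 kg VSS/d.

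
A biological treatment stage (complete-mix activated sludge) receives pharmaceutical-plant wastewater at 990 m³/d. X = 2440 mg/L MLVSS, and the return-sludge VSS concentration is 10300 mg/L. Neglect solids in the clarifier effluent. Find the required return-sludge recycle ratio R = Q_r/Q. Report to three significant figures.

R = Q_r/Q = X/(X_r − X) = 2440 / (10300 − 2440) = 0.3104.

R ≈ 0.310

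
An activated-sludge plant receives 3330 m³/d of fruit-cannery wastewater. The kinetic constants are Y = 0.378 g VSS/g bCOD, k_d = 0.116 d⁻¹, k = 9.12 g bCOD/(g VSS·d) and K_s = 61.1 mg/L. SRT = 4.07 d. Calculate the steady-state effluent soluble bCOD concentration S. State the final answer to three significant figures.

From the Monod/SRT balance for a CMAS, S = K_s·(1+k_d θ_c)/[θ_c·(Y k − k_d) − 1] = 61.1 × (1 + 0.116 × 4.07) / [4.07 × (0.378 × 9.12 − 0.116) − 1] = 89.95 / 12.56 = 7.162 mg/L.

S ≈ 7.16 mg/L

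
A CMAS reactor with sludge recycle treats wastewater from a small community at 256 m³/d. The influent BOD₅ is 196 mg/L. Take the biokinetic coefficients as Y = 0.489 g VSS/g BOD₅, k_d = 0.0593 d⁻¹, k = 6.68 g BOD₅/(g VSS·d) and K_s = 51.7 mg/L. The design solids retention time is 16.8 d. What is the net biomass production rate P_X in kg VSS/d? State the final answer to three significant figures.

P_X ≈ 12.2 kg VSS/d

Effluent substrate depends only on kinetics and SRT: S = K_s(1 + k_d θ_c) / [θ_c(Yk − k_d) − 1] = 51.7 × (1 + 0.0593 × 16.8) / [16.8 × (0.489 × 6.68 − 0.0593) − 1] = 103.2 / 52.88 = 1.952 mg/L.
Correct the yield for decay: Y_obs = Y/(1 + k_d θ_c) = 0.489 / (1 + 0.0593 × 16.8) = 0.489 / 1.996 = 0.2450.
Substrate removed = Q·(S₀ − S) = 256 m³/d × (196 − 1.95) g/m³ = 4.97×10^4 g/d = 49.68 kg/d.
So the net sludge growth is P_X = 0.2450 × 49.68 = 12.17 kg VSS/d.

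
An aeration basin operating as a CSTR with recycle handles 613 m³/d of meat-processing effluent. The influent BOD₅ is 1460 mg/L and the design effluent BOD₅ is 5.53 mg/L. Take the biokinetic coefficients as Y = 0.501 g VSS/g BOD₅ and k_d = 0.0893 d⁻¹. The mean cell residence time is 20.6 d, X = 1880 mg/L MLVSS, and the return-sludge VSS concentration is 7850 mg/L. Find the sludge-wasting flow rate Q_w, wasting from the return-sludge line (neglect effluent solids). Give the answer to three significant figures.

Q_w ≈ 20.0 m³/d

Rearranging the biomass balance for a CMAS with decay, V = Y·Q·ΔS·θ_c / [X·(1+k_d θ_c)] = 0.501 × 613 × (1460 − 5.53) × 20.6 / [1880 × (1 + 0.0893 × 20.6)] = 9.2×10^6 / 5338 = 1724 m³.
θ_c = V·X/(Q_w·X_r) when wasting from the recycle, so Q_w = V·X/(θ_c·X_r) = 1724 × 1880 / (20.6 × 7850) = 20.04 m³/d.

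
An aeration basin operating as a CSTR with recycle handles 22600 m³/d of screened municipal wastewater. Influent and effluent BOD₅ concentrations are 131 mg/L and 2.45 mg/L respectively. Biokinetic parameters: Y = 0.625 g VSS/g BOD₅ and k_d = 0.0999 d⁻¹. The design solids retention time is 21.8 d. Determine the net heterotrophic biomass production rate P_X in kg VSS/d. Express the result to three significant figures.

P_X ≈ 571 kg VSS/d

Y_obs = Y / (1 + k_d θ_c) = 0.625 / (1 + 0.0999 × 21.8) = 0.625 / 3.178 = 0.1967.
Q·(S₀ − S) = 22600 × (131 − 2.45) × 10⁻³ = 2905 kg/d removed.
Net biomass production P_X = Y_obs × Q·(S₀ − S) = 0.1967 × 2905 = 571.4 kg VSS/d.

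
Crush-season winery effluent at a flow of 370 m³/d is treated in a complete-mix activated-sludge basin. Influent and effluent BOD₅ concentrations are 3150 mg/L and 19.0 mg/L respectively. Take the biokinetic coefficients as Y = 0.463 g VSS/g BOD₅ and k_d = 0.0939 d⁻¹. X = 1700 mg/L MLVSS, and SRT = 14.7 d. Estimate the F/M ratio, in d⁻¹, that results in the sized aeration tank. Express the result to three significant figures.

Steady-state biomass mass balance: V·X·(1 + k_d·θ_c) = Y·Q·(S₀ − S)·θ_c, so V = 0.463 × 370 × (3150 − 19.0) × 14.7 / [1700 × (1 + 0.0939 × 14.7)] = 7.88×10^6 / 4047 = 1948 m³.
Food-to-microorganism ratio F/M = Q S₀ / (V X) = 370 × 3150 / (1948 × 1700) = 0.3519 d⁻¹.

F/M ≈ 0.352 d⁻¹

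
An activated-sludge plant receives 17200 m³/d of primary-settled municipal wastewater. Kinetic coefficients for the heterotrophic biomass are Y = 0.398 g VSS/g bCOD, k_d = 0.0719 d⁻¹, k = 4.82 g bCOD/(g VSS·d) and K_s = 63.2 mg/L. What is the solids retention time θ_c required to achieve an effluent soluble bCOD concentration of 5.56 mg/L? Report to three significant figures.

From 1/θ_c = Y·k·S/(K_s + S) − k_d: Y·k·S/(K_s+S) = 0.398 × 4.82 × 5.56 / (63.2 + 5.56) = 0.1551 d⁻¹.
θ_c = 1/(μ − k_d) = 1/(0.1551 − 0.0719) = 1/0.08322 = 12.02 d.

θ_c ≈ 12.0 d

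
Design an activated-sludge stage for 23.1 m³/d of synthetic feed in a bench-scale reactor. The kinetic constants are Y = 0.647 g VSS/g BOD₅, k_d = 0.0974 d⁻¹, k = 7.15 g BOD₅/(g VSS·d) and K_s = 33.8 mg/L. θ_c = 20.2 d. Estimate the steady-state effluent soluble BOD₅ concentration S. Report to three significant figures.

From the Monod/SRT balance for a CMAS, S = K_s·(1+k_d θ_c)/[θ_c·(Y k − k_d) − 1] = 33.8 × (1 + 0.0974 × 20.2) / [20.2 × (0.647 × 7.15 − 0.0974) − 1] = 100.3 / 90.48 = 1.109 mg/L.

S ≈ 1.11 mg/L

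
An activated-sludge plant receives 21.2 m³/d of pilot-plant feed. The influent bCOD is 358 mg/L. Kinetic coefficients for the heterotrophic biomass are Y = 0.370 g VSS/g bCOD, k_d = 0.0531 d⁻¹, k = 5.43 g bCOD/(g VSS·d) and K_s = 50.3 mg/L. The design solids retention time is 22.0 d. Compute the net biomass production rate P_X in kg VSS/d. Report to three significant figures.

For a completely mixed reactor with recycle the Lawrence–McCarty relation gives S = K_s·(1 + k_d·θ_c) / [θ_c·(Y·k − k_d) − 1] = 50.3 × (1 + 0.0531 × 22.0) / [22.0 × (0.370 × 5.43 − 0.0531) − 1] = 109.1 / 42.03 = 2.595 mg/L.
Correct the yield for decay: Y_obs = Y/(1 + k_d θ_c) = 0.370 / (1 + 0.0531 × 22.0) = 0.370 / 2.168 = 0.1706.
Q·(S₀ − S) = 21.2 × (358 − 2.59) × 10⁻³ = 7.535 kg/d removed.
So the net sludge growth is P_X = 0.1706 × 7.535 = 1.286 kg VSS/d.

P_X ≈ 1.29 kg VSS/d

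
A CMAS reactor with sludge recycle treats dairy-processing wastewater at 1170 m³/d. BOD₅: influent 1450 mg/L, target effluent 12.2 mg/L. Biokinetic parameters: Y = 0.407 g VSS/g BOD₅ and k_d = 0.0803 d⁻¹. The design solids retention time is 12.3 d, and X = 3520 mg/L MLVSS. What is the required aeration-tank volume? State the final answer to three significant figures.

V ≈ 1200 m³

From the SRT design equation V = Y Q (S₀−S) θ_c / [X (1 + k_d θ_c)] = 0.407 × 1170 × (1450 − 12.2) × 12.3 / [3520 × (1 + 0.0803 × 12.3)] = 8.42×10^6 / 6997 = 1204 m³.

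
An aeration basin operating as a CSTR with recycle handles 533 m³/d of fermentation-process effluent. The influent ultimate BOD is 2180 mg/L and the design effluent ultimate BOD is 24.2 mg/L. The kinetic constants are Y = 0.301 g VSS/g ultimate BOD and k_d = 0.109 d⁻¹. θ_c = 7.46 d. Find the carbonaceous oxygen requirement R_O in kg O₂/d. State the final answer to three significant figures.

R_O ≈ 878 kg O₂/d

The observed yield is Y_obs = Y/(1 + k_d·θ_c) = 0.301 / (1 + 0.109 × 7.46) = 0.301 / 1.813 = 0.1660 g VSS per g ultimate BOD removed.
Substrate removed = Q·(S₀ − S) = 533 m³/d × (2180 − 24.2) g/m³ = 1.15×10^6 g/d = 1149 kg/d.
P_X = Y_obs·Q·(S₀ − S) = 0.1660 × 1149 = 190.8 kg VSS/d.
R_O = Q·ΔS − 1.42 P_X = 1149 − 270.9 = 878.2 kg O₂/d.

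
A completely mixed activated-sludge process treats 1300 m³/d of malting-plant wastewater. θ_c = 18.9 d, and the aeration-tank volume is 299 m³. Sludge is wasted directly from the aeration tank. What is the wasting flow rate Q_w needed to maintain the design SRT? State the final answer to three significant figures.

Q_w ≈ 15.8 m³/d

With mixed-liquor wasting, θ_c = V/Q_w, so Q_w = V/θ_c = 299.0/18.9 = 15.82 m³/d.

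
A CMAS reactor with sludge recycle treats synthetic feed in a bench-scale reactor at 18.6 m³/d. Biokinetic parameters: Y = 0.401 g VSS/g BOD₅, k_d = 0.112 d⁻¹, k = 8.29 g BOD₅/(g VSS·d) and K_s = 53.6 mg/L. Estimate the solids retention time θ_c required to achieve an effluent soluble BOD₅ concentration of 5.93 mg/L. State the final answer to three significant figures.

θ_c ≈ 4.56 d

At the target effluent, Y k S/(K_s+S) = 0.401×8.29×5.93/59.53 = 0.3311 d⁻¹.
1/θ_c = 0.3311 − 0.112 = 0.2191 d⁻¹, so θ_c = 4.563 d.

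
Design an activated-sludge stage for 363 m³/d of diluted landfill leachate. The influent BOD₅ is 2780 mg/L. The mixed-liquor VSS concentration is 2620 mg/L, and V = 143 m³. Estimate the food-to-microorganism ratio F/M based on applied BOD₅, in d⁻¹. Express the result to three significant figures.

Food-to-microorganism ratio F/M = Q S₀ / (V X) = 363 × 2780 / (143.0 × 2620) = 2.693 d⁻¹.

F/M ≈ 2.69 d⁻¹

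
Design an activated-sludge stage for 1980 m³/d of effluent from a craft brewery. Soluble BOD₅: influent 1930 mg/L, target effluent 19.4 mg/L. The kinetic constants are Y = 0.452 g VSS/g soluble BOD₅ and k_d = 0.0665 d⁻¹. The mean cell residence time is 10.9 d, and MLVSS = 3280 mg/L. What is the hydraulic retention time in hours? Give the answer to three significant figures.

τ ≈ 39.9 h

From the SRT design equation V = Y Q (S₀−S) θ_c / [X (1 + k_d θ_c)] = 0.452 × 1980 × (1930 − 19.4) × 10.9 / [3280 × (1 + 0.0665 × 10.9)] = 1.86×10^7 / 5658 = 3294 m³.
τ = V/Q = 3294/1980 = 1.664 d, or 39.93 h.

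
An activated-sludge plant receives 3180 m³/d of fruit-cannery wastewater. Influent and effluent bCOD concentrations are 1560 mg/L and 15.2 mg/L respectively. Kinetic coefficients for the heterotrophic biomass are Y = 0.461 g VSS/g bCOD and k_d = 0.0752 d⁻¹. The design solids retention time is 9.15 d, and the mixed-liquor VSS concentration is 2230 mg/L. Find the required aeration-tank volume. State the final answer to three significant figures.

Rearranging the biomass balance for a CMAS with decay, V = Y·Q·ΔS·θ_c / [X·(1+k_d θ_c)] = 0.461 × 3180 × (1560 − 15.2) × 9.15 / [2230 × (1 + 0.0752 × 9.15)] = 2.07×10^7 / 3764 = 5505 m³.

V ≈ 5500 m³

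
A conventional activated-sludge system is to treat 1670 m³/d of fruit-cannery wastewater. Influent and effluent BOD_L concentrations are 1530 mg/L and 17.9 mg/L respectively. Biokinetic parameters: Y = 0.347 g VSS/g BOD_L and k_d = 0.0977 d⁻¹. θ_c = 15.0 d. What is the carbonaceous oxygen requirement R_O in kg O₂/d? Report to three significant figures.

R_O ≈ 2020 kg O₂/d

The observed yield is Y_obs = Y/(1 + k_d·θ_c) = 0.347 / (1 + 0.0977 × 15.0) = 0.347 / 2.466 = 0.1407 g VSS per g BOD_L removed.
Mass of BOD_L removed per day: Q(S₀ − S) = 1670 × 1512 g/m³ = 2525 kg/d.
Biomass synthesised: P_X = Y_obs × 2525 = 355.4 kg VSS/d.
R_O = Q·ΔS − 1.42 P_X = 2525 − 504.7 = 2021 kg O₂/d.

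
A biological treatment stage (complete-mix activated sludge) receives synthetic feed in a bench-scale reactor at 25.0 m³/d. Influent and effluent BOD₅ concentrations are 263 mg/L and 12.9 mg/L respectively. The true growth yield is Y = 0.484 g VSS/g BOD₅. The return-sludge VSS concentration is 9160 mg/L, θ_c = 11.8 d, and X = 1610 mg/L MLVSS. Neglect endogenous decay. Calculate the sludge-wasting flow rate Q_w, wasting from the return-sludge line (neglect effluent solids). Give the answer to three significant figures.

V·X = Y·Q·ΔS·θ_c gives V = 0.484 × 25.0 × (263 − 12.9) × 11.8 / 1610 = 22.18 m³.
Wasting from the return line (neglecting effluent solids): Q_w = V·X / (θ_c·X_r) = 22.18 × 1610 / (11.8 × 9160) = 0.3304 m³/d.

Q_w ≈ 0.330 m³/d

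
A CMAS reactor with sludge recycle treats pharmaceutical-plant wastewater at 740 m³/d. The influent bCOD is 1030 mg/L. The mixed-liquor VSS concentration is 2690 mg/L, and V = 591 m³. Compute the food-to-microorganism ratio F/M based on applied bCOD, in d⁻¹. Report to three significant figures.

F/M = Q·S₀ / (V·X) = 740 × 1030 / (591.0 × 2690) = 0.4794 g bCOD·(g VSS·d)⁻¹.

F/M ≈ 0.479 d⁻¹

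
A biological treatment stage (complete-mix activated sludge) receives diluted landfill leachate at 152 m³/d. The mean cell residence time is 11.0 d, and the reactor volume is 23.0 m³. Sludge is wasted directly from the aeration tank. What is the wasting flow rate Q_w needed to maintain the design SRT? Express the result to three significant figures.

Q_w ≈ 2.09 m³/d

Wasting from the aeration tank: Q_w = V / θ_c = 23.00 / 11.0 = 2.091 m³/d.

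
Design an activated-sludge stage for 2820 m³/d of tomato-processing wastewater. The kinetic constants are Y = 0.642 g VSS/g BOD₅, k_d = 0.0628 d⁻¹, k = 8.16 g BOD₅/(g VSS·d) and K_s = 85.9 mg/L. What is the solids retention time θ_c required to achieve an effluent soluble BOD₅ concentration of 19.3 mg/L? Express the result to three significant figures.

θ_c ≈ 1.11 d

From 1/θ_c = Y·k·S/(K_s + S) − k_d: Y·k·S/(K_s+S) = 0.642 × 8.16 × 19.3 / (85.9 + 19.3) = 0.9611 d⁻¹.
1/θ_c = 0.9611 − 0.0628 = 0.8983 d⁻¹, so θ_c = 1.113 d.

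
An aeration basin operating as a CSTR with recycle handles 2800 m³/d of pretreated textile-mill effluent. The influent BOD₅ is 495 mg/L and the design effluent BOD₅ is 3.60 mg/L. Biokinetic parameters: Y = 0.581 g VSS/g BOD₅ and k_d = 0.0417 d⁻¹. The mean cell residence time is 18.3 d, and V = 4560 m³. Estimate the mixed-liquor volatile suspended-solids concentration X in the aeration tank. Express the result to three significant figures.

From V·X·(1 + k_d·θ_c) = Y·Q·(S₀ − S)·θ_c: X = 0.581 × 2800 × (495 − 3.60) × 18.3 / [4560 × (1 + 0.0417 × 18.3)] = 1820 mg/L.

X ≈ 1820 mg/L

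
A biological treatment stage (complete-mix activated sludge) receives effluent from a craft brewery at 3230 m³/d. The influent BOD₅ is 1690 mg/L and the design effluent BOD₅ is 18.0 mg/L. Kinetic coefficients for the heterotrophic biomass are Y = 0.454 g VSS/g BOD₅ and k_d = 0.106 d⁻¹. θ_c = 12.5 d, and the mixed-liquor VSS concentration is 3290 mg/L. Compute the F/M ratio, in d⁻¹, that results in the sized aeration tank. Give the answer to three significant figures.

From the SRT design equation V = Y Q (S₀−S) θ_c / [X (1 + k_d θ_c)] = 0.454 × 3230 × (1690 − 18.0) × 12.5 / [3290 × (1 + 0.106 × 12.5)] = 3.06×10^7 / 7649 = 4007 m³.
Food-to-microorganism ratio F/M = Q S₀ / (V X) = 3230 × 1690 / (4007 × 3290) = 0.4141 d⁻¹.

F/M ≈ 0.414 d⁻¹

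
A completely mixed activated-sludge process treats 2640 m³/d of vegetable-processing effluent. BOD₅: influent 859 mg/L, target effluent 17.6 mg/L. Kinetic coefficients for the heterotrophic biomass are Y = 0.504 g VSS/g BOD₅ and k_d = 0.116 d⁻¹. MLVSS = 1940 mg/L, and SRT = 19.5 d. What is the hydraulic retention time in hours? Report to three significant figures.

Rearranging the biomass balance for a CMAS with decay, V = Y·Q·ΔS·θ_c / [X·(1+k_d θ_c)] = 0.504 × 2640 × (859 − 17.6) × 19.5 / [1940 × (1 + 0.116 × 19.5)] = 2.18×10^7 / 6328 = 3450 m³.
HRT = V/Q = 3450 m³ / 2640 m³·d⁻¹ = 1.307 d × 24 = 31.36 h.

τ ≈ 31.4 h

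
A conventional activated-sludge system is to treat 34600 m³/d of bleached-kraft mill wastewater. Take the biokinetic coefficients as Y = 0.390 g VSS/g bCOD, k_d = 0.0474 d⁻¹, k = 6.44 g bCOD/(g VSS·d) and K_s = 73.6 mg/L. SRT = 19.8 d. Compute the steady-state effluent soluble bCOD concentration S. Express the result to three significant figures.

For a completely mixed reactor with recycle the Lawrence–McCarty relation gives S = K_s·(1 + k_d·θ_c) / [θ_c·(Y·k − k_d) − 1] = 73.6 × (1 + 0.0474 × 19.8) / [19.8 × (0.390 × 6.44 − 0.0474) − 1] = 142.7 / 47.79 = 2.985 mg/L.

S ≈ 2.99 mg/L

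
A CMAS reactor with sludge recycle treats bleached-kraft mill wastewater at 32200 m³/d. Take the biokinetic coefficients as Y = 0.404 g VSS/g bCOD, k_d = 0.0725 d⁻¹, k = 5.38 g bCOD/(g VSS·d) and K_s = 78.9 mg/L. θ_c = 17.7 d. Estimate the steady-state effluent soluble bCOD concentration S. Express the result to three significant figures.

S ≈ 4.98 mg/L

From the Monod/SRT balance for a CMAS, S = K_s·(1+k_d θ_c)/[θ_c·(Y k − k_d) − 1] = 78.9 × (1 + 0.0725 × 17.7) / [17.7 × (0.404 × 5.38 − 0.0725) − 1] = 180.1 / 36.19 = 4.978 mg/L.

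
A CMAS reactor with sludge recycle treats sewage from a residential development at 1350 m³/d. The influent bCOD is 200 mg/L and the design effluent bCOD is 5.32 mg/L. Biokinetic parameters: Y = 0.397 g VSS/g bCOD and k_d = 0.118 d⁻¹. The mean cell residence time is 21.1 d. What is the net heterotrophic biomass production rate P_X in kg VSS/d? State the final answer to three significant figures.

P_X ≈ 29.9 kg VSS/d

Correct the yield for decay: Y_obs = Y/(1 + k_d θ_c) = 0.397 / (1 + 0.118 × 21.1) = 0.397 / 3.490 = 0.1138.
ΔS = 200 − 5.32 = 194.7 mg/L, so the substrate removal rate is 1350 × 194.7/1000 = 262.8 kg bCOD/d.
Biomass produced: P_X = Y_obs·Q·ΔS = 0.1138 × 262.8 ≈ 29.90 kg VSS/d.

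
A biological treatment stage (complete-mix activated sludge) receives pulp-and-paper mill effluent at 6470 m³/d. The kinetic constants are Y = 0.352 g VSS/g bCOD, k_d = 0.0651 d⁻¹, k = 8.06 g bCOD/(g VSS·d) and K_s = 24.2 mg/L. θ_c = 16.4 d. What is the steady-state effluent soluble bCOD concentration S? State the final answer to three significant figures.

From the Monod/SRT balance for a CMAS, S = K_s·(1+k_d θ_c)/[θ_c·(Y k − k_d) − 1] = 24.2 × (1 + 0.0651 × 16.4) / [16.4 × (0.352 × 8.06 − 0.0651) − 1] = 50.04 / 44.46 = 1.125 mg/L.

S ≈ 1.13 mg/L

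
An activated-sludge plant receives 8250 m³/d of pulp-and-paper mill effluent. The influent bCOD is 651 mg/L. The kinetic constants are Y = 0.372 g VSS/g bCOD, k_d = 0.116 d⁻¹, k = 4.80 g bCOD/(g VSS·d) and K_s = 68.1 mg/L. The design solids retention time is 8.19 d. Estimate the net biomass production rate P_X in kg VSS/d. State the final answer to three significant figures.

For a completely mixed reactor with recycle the Lawrence–McCarty relation gives S = K_s·(1 + k_d·θ_c) / [θ_c·(Y·k − k_d) − 1] = 68.1 × (1 + 0.116 × 8.19) / [8.19 × (0.372 × 4.80 − 0.116) − 1] = 132.8 / 12.67 = 10.48 mg/L.
Observed yield with endogenous decay: Y_obs = Y / (1 + k_d·θ_c) = 0.372 / (1 + 0.116 × 8.19) = 0.372 / 1.950 = 0.1908 g VSS/g bCOD.
Substrate removed = Q·(S₀ − S) = 8250 m³/d × (651 − 10.5) g/m³ = 5.28×10^6 g/d = 5284 kg/d.
So the net sludge growth is P_X = 0.1908 × 5284 = 1008 kg VSS/d.

P_X ≈ 1010 kg VSS/d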